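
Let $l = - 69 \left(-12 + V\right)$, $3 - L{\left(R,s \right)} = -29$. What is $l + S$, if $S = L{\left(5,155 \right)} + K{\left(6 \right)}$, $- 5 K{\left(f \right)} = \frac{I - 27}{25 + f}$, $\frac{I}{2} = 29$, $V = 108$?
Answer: $- \frac{32961}{5} \approx -6592.2$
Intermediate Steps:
$L{\left(R,s \right)} = 32$ ($L{\left(R,s \right)} = 3 - -29 = 3 + 29 = 32$)
$I = 58$ ($I = 2 \cdot 29 = 58$)
$K{\left(f \right)} = - \frac{31}{5 \left(25 + f\right)}$ ($K{\left(f \right)} = - \frac{\left(58 - 27\right) \frac{1}{25 + f}}{5} = - \frac{31 \frac{1}{25 + f}}{5} = - \frac{31}{5 \left(25 + f\right)}$)
$S = \frac{159}{5}$ ($S = 32 - \frac{31}{125 + 5 \cdot 6} = 32 - \frac{31}{125 + 30} = 32 - \frac{31}{155} = 32 - \frac{1}{5} = \frac{159}{5} \approx 31.8$)
$l = -6624$ ($l = - 69 \left(-12 + 108\right) = \left(-69\right) 96 = -6624$)
$l + S = -6624 + \frac{159}{5} = - \frac{32961}{5}$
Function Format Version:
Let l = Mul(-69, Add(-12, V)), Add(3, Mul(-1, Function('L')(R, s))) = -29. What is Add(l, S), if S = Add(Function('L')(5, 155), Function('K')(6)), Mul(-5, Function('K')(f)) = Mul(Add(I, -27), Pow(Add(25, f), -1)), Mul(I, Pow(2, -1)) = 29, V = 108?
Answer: Rational(-32961, 5) ≈ -6592.2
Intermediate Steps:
Function('L')(R, s) = 32 (Function('L')(R, s) = Add(3, Mul(-1, -29)) = Add(3, 29) = 32)
I = 58 (I = Mul(2, 29) = 58)
Function('K')(f) = Mul(Rational(-31, 5), Pow(Add(25, f), -1)) (Function('K')(f) = Mul(Rational(-1, 5), Mul(Add(58, -27), Pow(Add(25, f), -1))) = Mul(Rational(-1, 5), Mul(31, Pow(Add(25, f), -1))) = Mul(Rational(-31, 5), Pow(Add(25, f), -1)))
S = Rational(159, 5) (S = Add(32, Mul(-31, Pow(Add(125, Mul(5, 6)), -1))) = Add(32, Mul(-31, Pow(Add(125, 30), -1))) = Add(32, Mul(-31, Pow(155, -1))) = Add(32, Mul(-31, Rational(1, 155))) = Add(32, Rational(-1, 5)) = Rational(159, 5) ≈ 31.800)
l = -6624 (l = Mul(-69, Add(-12, 108)) = Mul(-69, 96) = -6624)
Add(l, S) = Add(-6624, Rational(159, 5)) = Rational(-32961, 5)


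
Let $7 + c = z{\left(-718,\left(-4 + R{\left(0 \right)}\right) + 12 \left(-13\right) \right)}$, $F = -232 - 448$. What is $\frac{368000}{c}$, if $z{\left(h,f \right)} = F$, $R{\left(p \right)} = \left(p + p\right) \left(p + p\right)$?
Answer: $- \frac{368000}{687} \approx -535.66$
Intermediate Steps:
$R{\left(p \right)} = 4 p^{2}$ ($R{\left(p \right)} = 2 p 2 p = 4 p^{2}$)
$F = -680$ ($F = -232 - 448 = -680$)
$z{\left(h,f \right)} = -680$
$c = -687$ ($c = -7 - 680 = -687$)
$\frac{368000}{c} = \frac{368000}{-687} = 368000 \left(- \frac{1}{687}\right) = - \frac{368000}{687}$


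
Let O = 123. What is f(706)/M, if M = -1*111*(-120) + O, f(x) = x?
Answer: 706/13443 ≈ 0.052518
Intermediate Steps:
M = 13443 (M = -1*111*(-120) + 123 = -111*(-120) + 123 = 13320 + 123 = 13443)
f(706)/M = 706/13443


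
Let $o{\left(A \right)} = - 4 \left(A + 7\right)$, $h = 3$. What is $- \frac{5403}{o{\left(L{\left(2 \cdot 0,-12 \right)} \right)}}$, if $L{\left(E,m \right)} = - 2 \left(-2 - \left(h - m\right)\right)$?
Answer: $\frac{5403}{164} \approx 32.945$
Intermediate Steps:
$L{\left(E,m \right)} = 10 - 2 m$ ($L{\left(E,m \right)} = - 2 \left(-2 + \left(m - 3\right)\right) = - 2 \left(-2 + \left(-3 + m\right)\right) = - 2 \left(-5 + m\right) = 10 - 2 m$)
$o{\left(A \right)} = -28 - 4 A$ ($o{\left(A \right)} = - 4 \left(7 + A\right) = -28 - 4 A$)
$- \frac{5403}{o{\left(L{\left(2 \cdot 0,-12 \right)} \right)}} = - \frac{5403}{-28 - 4 \left(10 - -24\right)} = - \frac{5403}{-28 - 4 \left(10 + 24\right)} = - \frac{5403}{-28 - 136} = - \frac{5403}{-164} = \left(-5403\right) \left(- \frac{1}{164}\right) = \frac{5403}{164}$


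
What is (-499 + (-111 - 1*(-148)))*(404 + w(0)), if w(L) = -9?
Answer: -182490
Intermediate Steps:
(-499 + (-111 - 1*(-148)))*(404 + w(0)) = (-499 + (-111 - 1*(-148)))*(404 - 9) = (-499 + (-111 + 148))*395 = (-499 + 37)*395 = -462*395 = -182490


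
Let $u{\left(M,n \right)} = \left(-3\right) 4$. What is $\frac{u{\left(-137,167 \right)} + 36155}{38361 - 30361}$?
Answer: $\frac{36143}{8000} \approx 4.5179$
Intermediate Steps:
$u{\left(M,n \right)} = -12$
$\frac{u{\left(-137,167 \right)} + 36155}{38361 - 30361} = \frac{-12 + 36155}{38361 - 30361} = \frac{36143}{8000}$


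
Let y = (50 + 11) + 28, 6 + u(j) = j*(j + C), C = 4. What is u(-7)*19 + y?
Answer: 374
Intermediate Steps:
u(j) = -6 + j*(4 + j) (u(j) = -6 + j*(j + 4) = -6 + j*(4 + j))
y = 89 (y = 61 + 28 = 89)
u(-7)*19 + y = (-6 + (-7)² + 4*(-7))*19 + 89 = (-6 + 49 - 28)*19 + 89 = 15*19 + 89 = 285 + 89 = 374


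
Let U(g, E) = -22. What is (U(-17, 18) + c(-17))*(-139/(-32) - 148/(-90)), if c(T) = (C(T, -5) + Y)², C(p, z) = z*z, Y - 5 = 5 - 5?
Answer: 3785497/720 ≈ 5257.6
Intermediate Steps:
Y = 5 (Y = 5 + (5 - 5) = 5 + 0 = 5)
C(p, z) = z²
c(T) = 900 (c(T) = ((-5)² + 5)² = (25 + 5)² = 30² = 900)
(U(-17, 18) + c(-17))*(-139/(-32) - 148/(-90)) = (-22 + 900)*(-139/(-32) - 148/(-90)) = 878*(-139*(-1/32) - 148*(-1/90)) = 878*(139/32 + 74/45) = 878*(8623/1440) = 3785497/720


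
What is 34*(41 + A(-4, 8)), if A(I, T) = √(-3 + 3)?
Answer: 1394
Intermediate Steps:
A(I, T) = 0 (A(I, T) = √0 = 0)
34*(41 + A(-4, 8)) = 34*(41 + 0) = 34*41 = 1394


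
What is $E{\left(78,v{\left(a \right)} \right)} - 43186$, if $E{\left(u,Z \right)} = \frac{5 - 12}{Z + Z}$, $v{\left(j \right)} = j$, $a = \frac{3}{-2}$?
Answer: $- \frac{129551}{3} \approx -43184.0$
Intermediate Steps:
$a = - \frac{3}{2}$ ($a = 3 \left(- \frac{1}{2}\right) = - \frac{3}{2} \approx -1.5$)
$E{\left(u,Z \right)} = - \frac{7}{2 Z}$
$E{\left(78,v{\left(a \right)} \right)} - 43186 = - \frac{7}{2 \left(- \frac{3}{2}\right)} - 43186 = \left(- \frac{7}{2}\right) \left(- \frac{2}{3}\right) - 43186 = \frac{7}{3} - 43186 = - \frac{129551}{3}$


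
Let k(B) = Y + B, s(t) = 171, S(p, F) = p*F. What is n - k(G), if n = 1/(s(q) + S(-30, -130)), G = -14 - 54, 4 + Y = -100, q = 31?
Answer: 700213/4071 ≈ 172.00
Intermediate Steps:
Y = -104 (Y = -4 - 100 = -104)
S(p, F) = F*p
G = -68
k(B) = -104 + B
n = 1/4071 (n = 1/(171 - 130*(-30)) = 1/(171 + 3900) = 1/4071 ≈ 0.00024564)
n - k(G) = 1/4071 - (-104 - 68) = 1/4071 - 1*(-172) = 1/4071 + 172 = 700213/4071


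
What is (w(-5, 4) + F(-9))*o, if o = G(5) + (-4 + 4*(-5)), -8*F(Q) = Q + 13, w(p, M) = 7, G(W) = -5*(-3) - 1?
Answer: -65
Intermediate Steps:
G(W) = 14 (G(W) = 15 - 1 = 14)
F(Q) = -13/8 - Q/8 (F(Q) = -(Q + 13)/8 = -(13 + Q)/8 = -13/8 - Q/8)
o = -10 (o = 14 + (-4 + 4*(-5)) = 14 + (-4 - 20) = 14 - 24 = -10)
(w(-5, 4) + F(-9))*o = (7 + (-13/8 - ⅛*(-9)))*(-10) = (7 + (-13/8 + 9/8))*(-10) = (7 - ½)*(-10) = (13/2)*(-10) = -65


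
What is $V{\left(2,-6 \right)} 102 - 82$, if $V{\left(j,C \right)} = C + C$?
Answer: $-1306$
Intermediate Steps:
$V{\left(j,C \right)} = 2 C$
$V{\left(2,-6 \right)} 102 - 82 = 2 \left(-6\right) 102 - 82 = \left(-12\right) 102 - 82 = -1224 - 82 = -1306$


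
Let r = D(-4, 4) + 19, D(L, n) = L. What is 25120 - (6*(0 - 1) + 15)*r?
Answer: 24985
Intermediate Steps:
r = 15 (r = -4 + 19 = 15)
25120 - (6*(0 - 1) + 15)*r = 25120 - (6*(0 - 1) + 15)*15 = 25120 - (6*(-1) + 15)*15 = 25120 - (-6 + 15)*15 = 25120 - 9*15 = 25120 - 1*135 = 25120 - 135 = 24985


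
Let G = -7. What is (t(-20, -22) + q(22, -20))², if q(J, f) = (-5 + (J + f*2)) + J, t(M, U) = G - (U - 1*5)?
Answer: 361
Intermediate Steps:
t(M, U) = -2 - U (t(M, U) = -7 - (U - 1*5) = -7 - (U - 5) = -7 - (-5 + U) = -7 + (5 - U) = -2 - U)
q(J, f) = -5 + 2*J + 2*f (q(J, f) = (-5 + (J + 2*f)) + J = (-5 + J + 2*f) + J = -5 + 2*J + 2*f)
(t(-20, -22) + q(22, -20))² = ((-2 - 1*(-22)) + (-5 + 2*22 + 2*(-20)))² = ((-2 + 22) + (-5 + 44 - 40))² = (20 - 1)² = 19² = 361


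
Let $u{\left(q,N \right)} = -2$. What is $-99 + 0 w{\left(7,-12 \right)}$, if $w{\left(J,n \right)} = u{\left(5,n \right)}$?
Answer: $-99$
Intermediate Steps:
$w{\left(J,n \right)} = -2$
$-99 + 0 w{\left(7,-12 \right)} = -99 + 0 \left(-2\right) = -99 + 0 = -99$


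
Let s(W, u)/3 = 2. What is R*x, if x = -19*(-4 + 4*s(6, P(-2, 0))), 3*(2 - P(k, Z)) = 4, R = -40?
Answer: 15200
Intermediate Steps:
P(k, Z) = ⅔ (P(k, Z) = 2 - ⅓*4 = 2 - 4/3 = ⅔)
s(W, u) = 6 (s(W, u) = 3*2 = 6)
x = -380 (x = -19*(-4 + 4*6) = -19*(-4 + 24) = -19*20 = -380)
R*x = -40*(-380) = 15200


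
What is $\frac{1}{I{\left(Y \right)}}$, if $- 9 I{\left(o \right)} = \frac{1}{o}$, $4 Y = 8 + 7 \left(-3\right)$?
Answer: $\frac{117}{4} \approx 29.25$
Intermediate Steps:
$Y = - \frac{13}{4}$ ($Y = \frac{8 + 7 \left(-3\right)}{4} = \frac{8 - 21}{4} = \frac{1}{4} \left(-13\right) = - \frac{13}{4} \approx -3.25$)
$I{\left(o \right)} = - \frac{1}{9 o}$
$\frac{1}{I{\left(Y \right)}} = \frac{1}{\left(- \frac{1}{9}\right) \frac{1}{- \frac{13}{4}}} = \frac{1}{\left(- \frac{1}{9}\right) \left(- \frac{4}{13}\right)} = \frac{1}{\frac{4}{117}} = \frac{117}{4}$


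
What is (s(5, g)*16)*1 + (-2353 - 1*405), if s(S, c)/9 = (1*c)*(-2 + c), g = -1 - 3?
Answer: 698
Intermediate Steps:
g = -4
s(S, c) = 9*c*(-2 + c) (s(S, c) = 9*((1*c)*(-2 + c)) = 9*(c*(-2 + c)) = 9*c*(-2 + c))
(s(5, g)*16)*1 + (-2353 - 1*405) = ((9*(-4)*(-2 - 4))*16)*1 + (-2353 - 1*405) = ((9*(-4)*(-6))*16)*1 + (-2353 - 405) = (216*16)*1 - 2758 = 3456*1 - 2758 = 3456 - 2758 = 698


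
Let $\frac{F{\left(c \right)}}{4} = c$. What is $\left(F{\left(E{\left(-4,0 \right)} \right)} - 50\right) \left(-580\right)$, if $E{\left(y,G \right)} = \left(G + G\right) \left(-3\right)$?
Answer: $29000$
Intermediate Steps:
$E{\left(y,G \right)} = - 6 G$ ($E{\left(y,G \right)} = 2 G \left(-3\right) = - 6 G$)
$F{\left(c \right)} = 4 c$
$\left(F{\left(E{\left(-4,0 \right)} \right)} - 50\right) \left(-580\right) = \left(4 \left(\left(-6\right) 0\right) - 50\right) \left(-580\right) = \left(4 \cdot 0 - 50\right) \left(-580\right) = \left(0 - 50\right) \left(-580\right) = \left(-50\right) \left(-580\right) = 29000$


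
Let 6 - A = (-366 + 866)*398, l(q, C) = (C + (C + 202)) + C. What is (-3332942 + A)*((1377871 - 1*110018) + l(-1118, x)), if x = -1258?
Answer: -4465359578016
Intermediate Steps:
l(q, C) = 202 + 3*C (l(q, C) = (C + (202 + C)) + C = (202 + 2*C) + C = 202 + 3*C)
A = -198994 (A = 6 - (-366 + 866)*398 = 6 - 500*398 = 6 - 1*199000 = 6 - 199000 = -198994)
(-3332942 + A)*((1377871 - 1*110018) + l(-1118, x)) = (-3332942 - 198994)*((1377871 - 1*110018) + (202 + 3*(-1258))) = -3531936*((1377871 - 110018) + (202 - 3774)) = -3531936*(1267853 - 3572) = -3531936*1264281 = -4465359578016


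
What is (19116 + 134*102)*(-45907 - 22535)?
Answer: -2243802528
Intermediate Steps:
(19116 + 134*102)*(-45907 - 22535) = (19116 + 13668)*(-68442) = 32784*(-68442) = -2243802528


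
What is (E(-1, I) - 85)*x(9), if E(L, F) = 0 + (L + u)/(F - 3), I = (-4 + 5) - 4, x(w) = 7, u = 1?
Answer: -595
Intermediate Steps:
I = -3 (I = 1 - 4 = -3)
E(L, F) = (1 + L)/(-3 + F) (E(L, F) = 0 + (L + 1)/(F - 3) = 0 + (1 + L)/(-3 + F) = (1 + L)/(-3 + F))
(E(-1, I) - 85)*x(9) = ((1 - 1)/(-3 - 3) - 85)*7 = (0/(-6) - 85)*7 = (-⅙*0 - 85)*7 = (0 - 85)*7 = -85*7 = -595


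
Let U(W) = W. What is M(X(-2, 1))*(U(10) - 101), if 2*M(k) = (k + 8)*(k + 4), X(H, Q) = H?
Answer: -546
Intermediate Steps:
M(k) = (4 + k)*(8 + k)/2 (M(k) = ((k + 8)*(k + 4))/2 = ((8 + k)*(4 + k))/2 = ((4 + k)*(8 + k))/2 = (4 + k)*(8 + k)/2)
M(X(-2, 1))*(U(10) - 101) = (16 + (½)*(-2)² + 6*(-2))*(10 - 101) = (16 + (½)*4 - 12)*(-91) = (16 + 2 - 12)*(-91) = 6*(-91) = -546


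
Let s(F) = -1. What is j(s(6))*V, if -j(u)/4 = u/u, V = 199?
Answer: -796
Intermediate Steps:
j(u) = -4 (j(u) = -4*u/u = -4*1 = -4)
j(s(6))*V = -4*199 = -796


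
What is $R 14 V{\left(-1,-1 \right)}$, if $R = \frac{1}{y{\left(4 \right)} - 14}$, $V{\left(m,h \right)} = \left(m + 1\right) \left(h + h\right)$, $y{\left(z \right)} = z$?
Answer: $0$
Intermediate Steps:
$V{\left(m,h \right)} = 2 h \left(1 + m\right)$ ($V{\left(m,h \right)} = \left(1 + m\right) 2 h = 2 h \left(1 + m\right)$)
$R = - \frac{1}{10}$ ($R = \frac{1}{4 - 14} = \frac{1}{-10} = - \frac{1}{10} \approx -0.1$)
$R 14 V{\left(-1,-1 \right)} = \left(- \frac{1}{10}\right) 14 \cdot 2 \left(-1\right) \left(1 - 1\right) = - \frac{7 \cdot 2 \left(-1\right) 0}{5} = \left(- \frac{7}{5}\right) 0 = 0$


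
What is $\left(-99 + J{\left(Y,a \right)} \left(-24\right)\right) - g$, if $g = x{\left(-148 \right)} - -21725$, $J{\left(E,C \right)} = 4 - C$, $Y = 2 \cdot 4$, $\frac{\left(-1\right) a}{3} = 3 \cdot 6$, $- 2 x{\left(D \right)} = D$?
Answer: $-23290$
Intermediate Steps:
$x{\left(D \right)} = - \frac{D}{2}$
$a = -54$ ($a = - 3 \cdot 3 \cdot 6 = \left(-3\right) 18 = -54$)
$Y = 8$
$g = 21799$ ($g = \left(- \frac{1}{2}\right) \left(-148\right) - -21725 = 74 + 21725 = 21799$)
$\left(-99 + J{\left(Y,a \right)} \left(-24\right)\right) - g = \left(-99 + \left(4 - -54\right) \left(-24\right)\right) - 21799 = \left(-99 + \left(4 + 54\right) \left(-24\right)\right) - 21799 = \left(-99 + 58 \left(-24\right)\right) - 21799 = \left(-99 - 1392\right) - 21799 = -1491 - 21799 = -23290$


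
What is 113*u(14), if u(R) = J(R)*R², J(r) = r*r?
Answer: 4341008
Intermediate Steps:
J(r) = r²
u(R) = R⁴ (u(R) = R²*R² = R⁴)
113*u(14) = 113*14⁴ = 113*38416 = 4341008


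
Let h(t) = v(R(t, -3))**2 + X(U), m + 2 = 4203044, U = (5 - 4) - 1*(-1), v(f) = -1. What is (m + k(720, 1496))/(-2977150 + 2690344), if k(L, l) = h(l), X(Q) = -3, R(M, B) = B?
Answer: -2101520/143403 ≈ -14.655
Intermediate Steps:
U = 2 (U = 1 + 1 = 2)
m = 4203042 (m = -2 + 4203044 = 4203042)
h(t) = -2 (h(t) = (-1)**2 - 3 = 1 - 3 = -2)
k(L, l) = -2
(m + k(720, 1496))/(-2977150 + 2690344) = (4203042 - 2)/(-2977150 + 2690344) = 4203040/(-286806) = 4203040*(-1/286806) = -2101520/143403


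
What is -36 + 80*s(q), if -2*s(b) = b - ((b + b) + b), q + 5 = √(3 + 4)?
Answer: -436 + 80*√7 ≈ -224.34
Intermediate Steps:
q = -5 + √7 (q = -5 + √(3 + 4) = -5 + √7 ≈ -2.3542)
s(b) = b (s(b) = -(b - ((b + b) + b))/2 = -(b - (2*b + b))/2 = -(b - 3*b)/2 = -(-1)*b = b)
-36 + 80*s(q) = -36 + 80*(-5 + √7) = -36 + (-400 + 80*√7) = -436 + 80*√7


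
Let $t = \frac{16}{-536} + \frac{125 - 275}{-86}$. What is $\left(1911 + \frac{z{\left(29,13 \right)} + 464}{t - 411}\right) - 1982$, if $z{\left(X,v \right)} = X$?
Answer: $- \frac{85140125}{1179152} \approx -72.205$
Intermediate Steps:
$t = \frac{4939}{2881}$ ($t = 16 \left(- \frac{1}{536}\right) - - \frac{75}{43} = - \frac{2}{67} + \frac{75}{43} = \frac{4939}{2881} \approx 1.7143$)
$\left(1911 + \frac{z{\left(29,13 \right)} + 464}{t - 411}\right) - 1982 = \left(1911 + \frac{29 + 464}{\frac{4939}{2881} - 411}\right) - 1982 = \left(1911 + \frac{493}{- \frac{1179152}{2881}}\right) - 1982 = \left(1911 + 493 \left(- \frac{2881}{1179152}\right)\right) - 1982 = \left(1911 - \frac{1420333}{1179152}\right) - 1982 = \frac{2251939139}{1179152} - 1982 = - \frac{85140125}{1179152}$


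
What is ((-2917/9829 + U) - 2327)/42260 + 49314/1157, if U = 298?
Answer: 10230326639077/240293592890 ≈ 42.574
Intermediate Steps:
((-2917/9829 + U) - 2327)/42260 + 49314/1157 = ((-2917/9829 + 298) - 2327)/42260 + 49314/1157 = ((-2917*1/9829 + 298) - 2327)*(1/42260) + 49314*(1/1157) = ((-2917/9829 + 298) - 2327)*(1/42260) + 49314/1157 = (2926125/9829 - 2327)*(1/42260) + 49314/1157 = -19945958/9829*1/42260 + 49314/1157 = -9972979/207686770 + 49314/1157 = 10230326639077/240293592890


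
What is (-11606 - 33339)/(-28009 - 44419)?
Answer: 44945/72428 ≈ 0.62055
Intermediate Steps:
(-11606 - 33339)/(-28009 - 44419) = -44945/(-72428) = -44945*(-1/72428) = 44945/72428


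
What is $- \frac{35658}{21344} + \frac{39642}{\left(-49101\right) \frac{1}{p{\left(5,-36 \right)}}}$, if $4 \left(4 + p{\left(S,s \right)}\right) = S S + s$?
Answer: $\frac{660076461}{174668624} \approx 3.779$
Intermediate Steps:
$p{\left(S,s \right)} = -4 + \frac{s}{4} + \frac{S^{2}}{4}$ ($p{\left(S,s \right)} = -4 + \frac{S S + s}{4} = -4 + \frac{S^{2} + s}{4} = -4 + \frac{s + S^{2}}{4} = -4 + \left(\frac{s}{4} + \frac{S^{2}}{4}\right) = -4 + \frac{s}{4} + \frac{S^{2}}{4}$)
$- \frac{35658}{21344} + \frac{39642}{\left(-49101\right) \frac{1}{p{\left(5,-36 \right)}}} = - \frac{35658}{21344} + \frac{39642}{\left(-49101\right) \frac{1}{-4 + \frac{1}{4} \left(-36\right) + \frac{5^{2}}{4}}} = \left(-35658\right) \frac{1}{21344} + \frac{39642}{\left(-49101\right) \frac{1}{-4 - 9 + \frac{1}{4} \cdot 25}} = - \frac{17829}{10672} + \frac{39642}{\left(-49101\right) \frac{1}{-4 - 9 + \frac{25}{4}}} = - \frac{17829}{10672} + \frac{39642}{\left(-49101\right) \frac{1}{- \frac{27}{4}}} = - \frac{17829}{10672} + \frac{39642}{\left(-49101\right) \left(- \frac{4}{27}\right)} = - \frac{17829}{10672} + \frac{39642}{\frac{65468}{9}} = - \frac{17829}{10672} + 39642 \cdot \frac{9}{65468} = - \frac{17829}{10672} + \frac{178389}{32734} = \frac{660076461}{174668624}$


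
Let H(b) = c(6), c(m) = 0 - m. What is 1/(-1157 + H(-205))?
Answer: -1/1163 ≈ -0.00085985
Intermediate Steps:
c(m) = -m
H(b) = -6 (H(b) = -1*6 = -6)
1/(-1157 + H(-205)) = 1/(-1157 - 6) = 1/(-1163) = -1/1163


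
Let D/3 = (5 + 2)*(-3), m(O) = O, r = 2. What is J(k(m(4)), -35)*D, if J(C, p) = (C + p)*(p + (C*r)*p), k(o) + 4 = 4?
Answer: -77175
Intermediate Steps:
k(o) = 0 (k(o) = -4 + 4 = 0)
J(C, p) = (C + p)*(p + 2*C*p) (J(C, p) = (C + p)*(p + (C*2)*p) = (C + p)*(p + (2*C)*p) = (C + p)*(p + 2*C*p))
D = -63 (D = 3*((5 + 2)*(-3)) = 3*(7*(-3)) = 3*(-21) = -63)
J(k(m(4)), -35)*D = -35*(0 - 35 + 2*0² + 2*0*(-35))*(-63) = -35*(0 - 35 + 2*0 + 0)*(-63) = -35*(0 - 35 + 0 + 0)*(-63) = -35*(-35)*(-63) = 1225*(-63) = -77175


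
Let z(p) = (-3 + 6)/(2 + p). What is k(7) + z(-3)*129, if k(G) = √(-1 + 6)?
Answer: -387 + √5 ≈ -384.76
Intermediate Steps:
z(p) = 3/(2 + p)
k(G) = √5
k(7) + z(-3)*129 = √5 + (3/(2 - 3))*129 = √5 + (3/(-1))*129 = √5 + (3*(-1))*129 = √5 - 3*129 = √5 - 387 = -387 + √5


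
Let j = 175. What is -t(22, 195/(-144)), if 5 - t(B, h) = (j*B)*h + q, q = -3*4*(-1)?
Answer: -124957/24 ≈ -5206.5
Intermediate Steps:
q = 12 (q = -12*(-1) = 12)
t(B, h) = -7 - 175*B*h (t(B, h) = 5 - ((175*B)*h + 12) = 5 - (175*B*h + 12) = 5 - (12 + 175*B*h) = 5 + (-12 - 175*B*h) = -7 - 175*B*h)
-t(22, 195/(-144)) = -(-7 - 175*22*195/(-144)) = -(-7 - 175*22*195*(-1/144)) = -(-7 - 175*22*(-65/48)) = -(-7 + 125125/24) = -1*124957/24 = -124957/24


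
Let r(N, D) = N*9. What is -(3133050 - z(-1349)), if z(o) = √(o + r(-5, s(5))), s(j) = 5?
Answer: -3133050 + I*√1394 ≈ -3.133e+6 + 37.336*I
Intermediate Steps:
r(N, D) = 9*N
z(o) = √(-45 + o) (z(o) = √(o + 9*(-5)) = √(o - 45) = √(-45 + o))
-(3133050 - z(-1349)) = -(3133050 - √(-45 - 1349)) = -(3133050 - √(-1394)) = -(3133050 - I*√1394) = -3133050 + I*√1394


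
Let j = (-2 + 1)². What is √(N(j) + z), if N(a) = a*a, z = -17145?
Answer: 2*I*√4286 ≈ 130.94*I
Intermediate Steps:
j = 1 (j = (-1)² = 1)
N(a) = a²
√(N(j) + z) = √(1² - 17145) = √(1 - 17145) = √(-17144) = 2*I*√4286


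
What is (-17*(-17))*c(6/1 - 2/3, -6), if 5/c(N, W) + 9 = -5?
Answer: -1445/14 ≈ -103.21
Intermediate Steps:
c(N, W) = -5/14 (c(N, W) = 5/(-9 - 5) = 5/(-14) = 5*(-1/14) = -5/14)
(-17*(-17))*c(6/1 - 2/3, -6) = -17*(-17)*(-5/14) = 289*(-5/14) = -1445/14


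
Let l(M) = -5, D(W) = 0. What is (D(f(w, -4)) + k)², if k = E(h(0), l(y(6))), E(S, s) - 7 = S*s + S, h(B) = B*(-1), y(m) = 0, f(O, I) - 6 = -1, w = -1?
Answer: 49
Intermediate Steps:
f(O, I) = 5 (f(O, I) = 6 - 1 = 5)
h(B) = -B
E(S, s) = 7 + S + S*s (E(S, s) = 7 + (S*s + S) = 7 + (S + S*s) = 7 + S + S*s)
k = 7 (k = 7 - 1*0 - 1*0*(-5) = 7 + 0 + 0*(-5) = 7 + 0 + 0 = 7)
(D(f(w, -4)) + k)² = (0 + 7)² = 7² = 49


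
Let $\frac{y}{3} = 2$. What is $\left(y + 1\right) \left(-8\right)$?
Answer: $-56$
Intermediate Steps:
$y = 6$ ($y = 3 \cdot 2 = 6$)
$\left(y + 1\right) \left(-8\right) = \left(6 + 1\right) \left(-8\right) = 7 \left(-8\right) = -56$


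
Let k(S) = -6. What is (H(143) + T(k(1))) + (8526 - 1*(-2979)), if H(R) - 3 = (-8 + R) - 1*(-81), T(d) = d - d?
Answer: 11724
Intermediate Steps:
T(d) = 0
H(R) = 76 + R (H(R) = 3 + ((-8 + R) - 1*(-81)) = 3 + ((-8 + R) + 81) = 3 + (73 + R) = 76 + R)
(H(143) + T(k(1))) + (8526 - 1*(-2979)) = ((76 + 143) + 0) + (8526 - 1*(-2979)) = (219 + 0) + (8526 + 2979) = 219 + 11505 = 11724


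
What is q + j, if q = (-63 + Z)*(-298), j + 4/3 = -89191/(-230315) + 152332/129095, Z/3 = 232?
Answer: -673026751831075/3567901791 ≈ -1.8863e+5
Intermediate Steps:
Z = 696 (Z = 3*232 = 696)
j = 834612419/3567901791 (j = -4/3 + (-89191/(-230315) + 152332/129095) = -4/3 + (-89191*(-1/230315) + 152332*(1/129095)) = -4/3 + (89191/230315 + 152332/129095) = -4/3 + 1863938269/1189300597 = 834612419/3567901791 ≈ 0.23392)
q = -188634 (q = (-63 + 696)*(-298) = 633*(-298) = -188634)
q + j = -188634 + 834612419/3567901791 = -673026751831075/3567901791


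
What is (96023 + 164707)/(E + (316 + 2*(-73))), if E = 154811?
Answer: 260730/154981 ≈ 1.6823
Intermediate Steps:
(96023 + 164707)/(E + (316 + 2*(-73))) = (96023 + 164707)/(154811 + (316 + 2*(-73))) = 260730/(154811 + (316 - 146)) = 260730/(154811 + 170) = 260730/154981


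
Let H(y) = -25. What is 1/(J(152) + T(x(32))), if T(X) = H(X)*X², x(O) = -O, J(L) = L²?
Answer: -1/2496 ≈ -0.00040064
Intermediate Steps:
T(X) = -25*X²
1/(J(152) + T(x(32))) = 1/(152² - 25*(-1*32)²) = 1/(23104 - 25*(-32)²) = 1/(23104 - 25*1024) = 1/(23104 - 25600) = 1/(-2496) = -1/2496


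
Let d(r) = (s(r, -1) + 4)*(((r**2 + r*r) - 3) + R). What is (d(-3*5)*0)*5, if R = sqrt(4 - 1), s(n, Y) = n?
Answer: 0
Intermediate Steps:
R = sqrt(3) ≈ 1.7320
d(r) = (4 + r)*(-3 + sqrt(3) + 2*r**2) (d(r) = (r + 4)*(((r**2 + r*r) - 3) + sqrt(3)) = (4 + r)*(((r**2 + r**2) - 3) + sqrt(3)) = (4 + r)*((2*r**2 - 3) + sqrt(3)) = (4 + r)*((-3 + 2*r**2) + sqrt(3)) = (4 + r)*(-3 + sqrt(3) + 2*r**2))
(d(-3*5)*0)*5 = ((-12 - (-9)*5 + 2*(-3*5)**3 + 4*sqrt(3) + 8*(-3*5)**2 + (-3*5)*sqrt(3))*0)*5 = ((-12 - 3*(-15) + 2*(-15)**3 + 4*sqrt(3) + 8*(-15)**2 - 15*sqrt(3))*0)*5 = ((-12 + 45 + 2*(-3375) + 4*sqrt(3) + 8*225 - 15*sqrt(3))*0)*5 = ((-12 + 45 - 6750 + 4*sqrt(3) + 1800 - 15*sqrt(3))*0)*5 = ((-4917 - 11*sqrt(3))*0)*5 = 0*5 = 0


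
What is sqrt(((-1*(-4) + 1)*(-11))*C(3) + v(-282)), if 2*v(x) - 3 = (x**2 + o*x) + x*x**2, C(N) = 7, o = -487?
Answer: I*sqrt(44419354)/2 ≈ 3332.4*I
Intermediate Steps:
v(x) = 3/2 + x**2/2 + x**3/2 - 487*x/2 (v(x) = 3/2 + ((x**2 - 487*x) + x*x**2)/2 = 3/2 + ((x**2 - 487*x) + x**3)/2 = 3/2 + (x**2 + x**3 - 487*x)/2 = 3/2 + (x**2/2 + x**3/2 - 487*x/2) = 3/2 + x**2/2 + x**3/2 - 487*x/2)
sqrt(((-1*(-4) + 1)*(-11))*C(3) + v(-282)) = sqrt(((-1*(-4) + 1)*(-11))*7 + (3/2 + (1/2)*(-282)**2 + (1/2)*(-282)**3 - 487/2*(-282))) = sqrt(((4 + 1)*(-11))*7 + (3/2 + (1/2)*79524 + (1/2)*(-22425768) + 68667)) = sqrt((5*(-11))*7 + (3/2 + 39762 - 11212884 + 68667)) = sqrt(-55*7 - 22208907/2) = sqrt(-385 - 22208907/2) = sqrt(-22209677/2) = I*sqrt(44419354)/2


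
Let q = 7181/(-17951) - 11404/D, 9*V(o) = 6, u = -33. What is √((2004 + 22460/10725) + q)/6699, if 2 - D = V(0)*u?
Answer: √9076805045619549810/515888583210 ≈ 0.0058400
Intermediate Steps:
V(o) = ⅔ (V(o) = (⅑)*6 = ⅔)
D = 24 (D = 2 - 2*(-33)/3 = 2 - 1*(-22) = 2 + 22 = 24)
q = -51221387/107706 (q = 7181/(-17951) - 11404/24 = 7181*(-1/17951) - 11404*1/24 = -7181/17951 - 2851/6 = -51221387/107706 ≈ -475.57)
√((2004 + 22460/10725) + q)/6699 = √((2004 + 22460/10725) - 51221387/107706)/6699 = √((2004 + 22460*(1/10725)) - 51221387/107706)*(1/6699) = √((2004 + 4492/2145) - 51221387/107706)*(1/6699) = √(4303072/2145 - 51221387/107706)*(1/6699) = √(117865599239/77009790)*(1/6699) = (√9076805045619549810/77009790)*(1/6699) = √9076805045619549810/515888583210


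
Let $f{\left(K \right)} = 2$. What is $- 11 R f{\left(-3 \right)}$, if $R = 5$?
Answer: $-110$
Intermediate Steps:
$- 11 R f{\left(-3 \right)} = \left(-11\right) 5 \cdot 2 = \left(-55\right) 2 = -110$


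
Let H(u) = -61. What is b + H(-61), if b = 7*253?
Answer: 1710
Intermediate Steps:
b = 1771
b + H(-61) = 1771 - 61 = 1710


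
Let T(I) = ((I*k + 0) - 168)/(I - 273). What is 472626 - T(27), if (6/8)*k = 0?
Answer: 19377638/41 ≈ 4.7263e+5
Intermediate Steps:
k = 0 (k = (4/3)*0 = 0)
T(I) = -168/(-273 + I) (T(I) = ((I*0 + 0) - 168)/(I - 273) = ((0 + 0) - 168)/(-273 + I) = (0 - 168)/(-273 + I) = -168/(-273 + I))
472626 - T(27) = 472626 - (-168)/(-273 + 27) = 472626 - (-168)/(-246) = 472626 - (-168)*(-1)/246 = 472626 - 1*28/41 = 472626 - 28/41 = 19377638/41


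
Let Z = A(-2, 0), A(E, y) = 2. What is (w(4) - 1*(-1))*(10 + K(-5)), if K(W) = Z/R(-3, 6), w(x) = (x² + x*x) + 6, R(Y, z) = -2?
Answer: 351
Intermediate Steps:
w(x) = 6 + 2*x² (w(x) = (x² + x²) + 6 = 2*x² + 6 = 6 + 2*x²)
Z = 2
K(W) = -1 (K(W) = 2/(-2) = 2*(-½) = -1)
(w(4) - 1*(-1))*(10 + K(-5)) = ((6 + 2*4²) - 1*(-1))*(10 - 1) = ((6 + 2*16) + 1)*9 = ((6 + 32) + 1)*9 = (38 + 1)*9 = 39*9 = 351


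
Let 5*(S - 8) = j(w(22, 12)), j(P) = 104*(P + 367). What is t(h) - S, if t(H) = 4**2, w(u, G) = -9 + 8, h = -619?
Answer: -38024/5 ≈ -7604.8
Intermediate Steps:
w(u, G) = -1
j(P) = 38168 + 104*P (j(P) = 104*(367 + P) = 38168 + 104*P)
S = 38104/5 (S = 8 + (38168 + 104*(-1))/5 = 8 + (38168 - 104)/5 = 8 + (1/5)*38064 = 8 + 38064/5 = 38104/5 ≈ 7620.8)
t(H) = 16
t(h) - S = 16 - 1*38104/5 = 16 - 38104/5 = -38024/5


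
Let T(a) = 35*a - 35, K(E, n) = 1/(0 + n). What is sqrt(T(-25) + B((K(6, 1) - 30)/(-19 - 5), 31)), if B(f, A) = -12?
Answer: I*sqrt(922) ≈ 30.364*I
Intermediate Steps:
K(E, n) = 1/n
T(a) = -35 + 35*a
sqrt(T(-25) + B((K(6, 1) - 30)/(-19 - 5), 31)) = sqrt((-35 + 35*(-25)) - 12) = sqrt((-35 - 875) - 12) = sqrt(-910 - 12) = sqrt(-922) = I*sqrt(922)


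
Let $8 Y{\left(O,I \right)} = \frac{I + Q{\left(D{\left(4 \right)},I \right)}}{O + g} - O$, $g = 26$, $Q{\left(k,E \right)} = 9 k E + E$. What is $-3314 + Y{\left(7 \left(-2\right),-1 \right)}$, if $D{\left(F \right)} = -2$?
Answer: $- \frac{39745}{12} \approx -3312.1$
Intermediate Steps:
$Q{\left(k,E \right)} = E + 9 E k$ ($Q{\left(k,E \right)} = 9 E k + E = E + 9 E k$)
$Y{\left(O,I \right)} = - \frac{O}{8} - \frac{2 I}{26 + O}$ ($Y{\left(O,I \right)} = \frac{\frac{I + I \left(1 + 9 \left(-2\right)\right)}{O + 26} - O}{8} = \frac{\frac{I + I \left(1 - 18\right)}{26 + O} - O}{8} = \frac{\frac{I + I \left(-17\right)}{26 + O} - O}{8} = \frac{\frac{I - 17 I}{26 + O} - O}{8} = \frac{\frac{\left(-16\right) I}{26 + O} - O}{8} = \frac{- \frac{16 I}{26 + O} - O}{8} = \frac{- O - \frac{16 I}{26 + O}}{8} = - \frac{O}{8} - \frac{2 I}{26 + O}$)
$-3314 + Y{\left(7 \left(-2\right),-1 \right)} = -3314 + \frac{- \left(7 \left(-2\right)\right)^{2} - 26 \cdot 7 \left(-2\right) - -16}{8 \left(26 + 7 \left(-2\right)\right)} = -3314 + \frac{- \left(-14\right)^{2} - -364 + 16}{8 \left(26 - 14\right)} = -3314 + \frac{\left(-1\right) 196 + 364 + 16}{8 \cdot 12} = -3314 + \frac{1}{8} \cdot \frac{1}{12} \left(-196 + 364 + 16\right) = -3314 + \frac{1}{8} \cdot \frac{1}{12} \cdot 184 = -3314 + \frac{23}{12} = - \frac{39745}{12}$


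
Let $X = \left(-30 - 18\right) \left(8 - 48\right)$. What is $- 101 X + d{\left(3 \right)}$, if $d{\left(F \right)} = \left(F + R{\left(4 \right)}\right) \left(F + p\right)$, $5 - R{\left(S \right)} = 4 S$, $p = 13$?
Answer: $-194048$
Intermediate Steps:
$R{\left(S \right)} = 5 - 4 S$
$d{\left(F \right)} = \left(-11 + F\right) \left(13 + F\right)$ ($d{\left(F \right)} = \left(F + \left(5 - 16\right)\right) \left(F + 13\right) = \left(F + \left(5 - 16\right)\right) \left(13 + F\right) = \left(F - 11\right) \left(13 + F\right) = \left(-11 + F\right) \left(13 + F\right)$)
$X = 1920$ ($X = \left(-48\right) \left(-40\right) = 1920$)
$- 101 X + d{\left(3 \right)} = \left(-101\right) 1920 + \left(-143 + 3^{2} + 2 \cdot 3\right) = -193920 + \left(-143 + 9 + 6\right) = -193920 - 128 = -194048$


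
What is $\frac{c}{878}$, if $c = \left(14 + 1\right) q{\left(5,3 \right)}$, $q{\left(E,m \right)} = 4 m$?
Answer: $\frac{90}{439} \approx 0.20501$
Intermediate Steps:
$c = 180$ ($c = \left(14 + 1\right) 4 \cdot 3 = 15 \cdot 12 = 180$)
$\frac{c}{878} = \frac{180}{878} = 180 \cdot \frac{1}{878} = \frac{90}{439}$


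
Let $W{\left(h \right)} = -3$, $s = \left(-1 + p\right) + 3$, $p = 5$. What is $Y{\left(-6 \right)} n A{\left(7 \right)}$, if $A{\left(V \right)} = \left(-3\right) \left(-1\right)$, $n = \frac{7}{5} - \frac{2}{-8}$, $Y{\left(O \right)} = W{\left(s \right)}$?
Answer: $- \frac{297}{20} \approx -14.85$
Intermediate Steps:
$s = 7$ ($s = \left(-1 + 5\right) + 3 = 4 + 3 = 7$)
$Y{\left(O \right)} = -3$
$n = \frac{33}{20}$ ($n = 7 \cdot \frac{1}{5} - - \frac{1}{4} = \frac{7}{5} + \frac{1}{4} = \frac{33}{20} \approx 1.65$)
$A{\left(V \right)} = 3$
$Y{\left(-6 \right)} n A{\left(7 \right)} = \left(-3\right) \frac{33}{20} \cdot 3 = \left(- \frac{99}{20}\right) 3 = - \frac{297}{20}$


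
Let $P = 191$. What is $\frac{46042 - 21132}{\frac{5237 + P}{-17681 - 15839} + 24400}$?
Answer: $\frac{208745800}{204470643} \approx 1.0209$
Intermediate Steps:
$\frac{46042 - 21132}{\frac{5237 + P}{-17681 - 15839} + 24400} = \frac{46042 - 21132}{\frac{5237 + 191}{-17681 - 15839} + 24400} = \frac{24910}{\frac{5428}{-33520} + 24400} = \frac{24910}{5428 \left(- \frac{1}{33520}\right) + 24400} = \frac{24910}{- \frac{1357}{8380} + 24400} = \frac{24910}{\frac{204470643}{8380}} = 24910 \cdot \frac{8380}{204470643} = \frac{208745800}{204470643}$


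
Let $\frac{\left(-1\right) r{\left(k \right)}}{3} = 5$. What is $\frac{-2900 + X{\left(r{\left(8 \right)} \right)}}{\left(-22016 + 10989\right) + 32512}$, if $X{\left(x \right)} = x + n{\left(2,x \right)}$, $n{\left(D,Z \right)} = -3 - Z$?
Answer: $- \frac{2903}{21485} \approx -0.13512$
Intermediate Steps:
$r{\left(k \right)} = -15$ ($r{\left(k \right)} = \left(-3\right) 5 = -15$)
$X{\left(x \right)} = -3$ ($X{\left(x \right)} = x - \left(3 + x\right) = -3$)
$\frac{-2900 + X{\left(r{\left(8 \right)} \right)}}{\left(-22016 + 10989\right) + 32512} = \frac{-2900 - 3}{\left(-22016 + 10989\right) + 32512} = - \frac{2903}{-11027 + 32512} = - \frac{2903}{21485}$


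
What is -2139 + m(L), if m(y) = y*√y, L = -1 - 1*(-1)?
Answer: -2139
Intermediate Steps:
L = 0 (L = -1 + 1 = 0)
m(y) = y^(3/2)
-2139 + m(L) = -2139 + 0^(3/2) = -2139 + 0 = -2139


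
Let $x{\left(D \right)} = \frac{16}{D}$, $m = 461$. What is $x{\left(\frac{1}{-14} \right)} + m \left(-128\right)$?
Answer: $-59232$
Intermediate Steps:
$x{\left(\frac{1}{-14} \right)} + m \left(-128\right) = \frac{16}{\frac{1}{-14}} + 461 \left(-128\right) = \frac{16}{- \frac{1}{14}} - 59008 = 16 \left(-14\right) - 59008 = -224 - 59008 = -59232$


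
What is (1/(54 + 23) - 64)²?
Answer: 24275329/5929 ≈ 4094.3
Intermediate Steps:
(1/(54 + 23) - 64)² = (1/77 - 64)² = (-4927/77)² = 24275329/5929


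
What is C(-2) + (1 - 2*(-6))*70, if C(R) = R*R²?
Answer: 902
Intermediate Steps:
C(R) = R³
C(-2) + (1 - 2*(-6))*70 = (-2)³ + (1 - 2*(-6))*70 = -8 + (1 + 12)*70 = -8 + 13*70 = -8 + 910 = 902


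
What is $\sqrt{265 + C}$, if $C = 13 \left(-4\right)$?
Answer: $\sqrt{213} \approx 14.595$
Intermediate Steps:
$C = -52$
$\sqrt{265 + C} = \sqrt{265 - 52} = \sqrt{213}$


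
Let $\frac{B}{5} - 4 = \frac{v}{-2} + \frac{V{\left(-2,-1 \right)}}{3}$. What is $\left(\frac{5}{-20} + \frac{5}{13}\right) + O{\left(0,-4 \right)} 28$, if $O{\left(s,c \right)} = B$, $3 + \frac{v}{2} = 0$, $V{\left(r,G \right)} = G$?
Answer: $\frac{145621}{156} \approx 933.47$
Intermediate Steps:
$v = -6$ ($v = -6 + 2 \cdot 0 = -6 + 0 = -6$)
$B = \frac{100}{3}$ ($B = 20 + 5 \left(- \frac{6}{-2} - \frac{1}{3}\right) = 20 + 5 \left(\left(-6\right) \left(- \frac{1}{2}\right) - \frac{1}{3}\right) = 20 + 5 \left(3 - \frac{1}{3}\right) = 20 + 5 \cdot \frac{8}{3} = 20 + \frac{40}{3} = \frac{100}{3} \approx 33.333$)
$O{\left(s,c \right)} = \frac{100}{3}$
$\left(\frac{5}{-20} + \frac{5}{13}\right) + O{\left(0,-4 \right)} 28 = \left(\frac{5}{-20} + \frac{5}{13}\right) + \frac{100}{3} \cdot 28 = \left(5 \left(- \frac{1}{20}\right) + 5 \cdot \frac{1}{13}\right) + \frac{2800}{3} = \left(- \frac{1}{4} + \frac{5}{13}\right) + \frac{2800}{3} = \frac{7}{52} + \frac{2800}{3} = \frac{145621}{156}$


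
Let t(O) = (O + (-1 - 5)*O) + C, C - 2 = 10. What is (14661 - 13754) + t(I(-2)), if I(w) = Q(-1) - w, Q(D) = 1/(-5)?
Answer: 910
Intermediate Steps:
C = 12 (C = 2 + 10 = 12)
Q(D) = -1/5
I(w) = -1/5 - w
t(O) = 12 - 5*O (t(O) = (O + (-1 - 5)*O) + 12 = (O - 6*O) + 12 = -5*O + 12 = 12 - 5*O)
(14661 - 13754) + t(I(-2)) = (14661 - 13754) + (12 - 5*(-1/5 - 1*(-2))) = 907 + (12 - 5*(-1/5 + 2)) = 907 + (12 - 5*9/5) = 907 + (12 - 9) = 907 + 3 = 910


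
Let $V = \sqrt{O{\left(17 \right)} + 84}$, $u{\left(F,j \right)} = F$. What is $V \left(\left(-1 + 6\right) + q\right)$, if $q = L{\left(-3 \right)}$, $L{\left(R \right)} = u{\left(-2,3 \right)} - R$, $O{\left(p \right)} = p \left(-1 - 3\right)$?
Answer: $24$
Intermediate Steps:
$O{\left(p \right)} = - 4 p$ ($O{\left(p \right)} = p \left(-4\right) = - 4 p$)
$L{\left(R \right)} = -2 - R$
$q = 1$ ($q = -2 - -3 = -2 + 3 = 1$)
$V = 4$ ($V = \sqrt{\left(-4\right) 17 + 84} = \sqrt{-68 + 84} = \sqrt{16} = 4$)
$V \left(\left(-1 + 6\right) + q\right) = 4 \left(\left(-1 + 6\right) + 1\right) = 4 \left(5 + 1\right) = 4 \cdot 6 = 24$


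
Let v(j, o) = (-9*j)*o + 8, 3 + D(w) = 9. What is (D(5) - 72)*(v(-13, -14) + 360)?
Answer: 83820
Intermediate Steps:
D(w) = 6 (D(w) = -3 + 9 = 6)
v(j, o) = 8 - 9*j*o (v(j, o) = -9*j*o + 8 = 8 - 9*j*o)
(D(5) - 72)*(v(-13, -14) + 360) = (6 - 72)*((8 - 9*(-13)*(-14)) + 360) = -66*((8 - 1638) + 360) = -66*(-1630 + 360) = -66*(-1270) = 83820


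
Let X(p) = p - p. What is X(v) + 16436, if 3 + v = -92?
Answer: 16436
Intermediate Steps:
v = -95 (v = -3 - 92 = -95)
X(p) = 0
X(v) + 16436 = 0 + 16436 = 16436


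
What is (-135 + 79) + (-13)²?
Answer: 113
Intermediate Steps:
(-135 + 79) + (-13)² = -56 + 169 = 113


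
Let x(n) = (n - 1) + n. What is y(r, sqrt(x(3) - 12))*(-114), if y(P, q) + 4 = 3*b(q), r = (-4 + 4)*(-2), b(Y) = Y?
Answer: 456 - 342*I*sqrt(7) ≈ 456.0 - 904.85*I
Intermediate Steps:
x(n) = -1 + 2*n (x(n) = (-1 + n) + n = -1 + 2*n)
r = 0 (r = 0*(-2) = 0)
y(P, q) = -4 + 3*q
y(r, sqrt(x(3) - 12))*(-114) = (-4 + 3*sqrt((-1 + 2*3) - 12))*(-114) = (-4 + 3*sqrt((-1 + 6) - 12))*(-114) = (-4 + 3*sqrt(5 - 12))*(-114) = (-4 + 3*sqrt(-7))*(-114) = (-4 + 3*(I*sqrt(7)))*(-114) = (-4 + 3*I*sqrt(7))*(-114) = 456 - 342*I*sqrt(7)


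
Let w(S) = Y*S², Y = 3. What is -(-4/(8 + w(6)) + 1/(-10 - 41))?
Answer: 80/1479 ≈ 0.054091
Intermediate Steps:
w(S) = 3*S²
-(-4/(8 + w(6)) + 1/(-10 - 41)) = -(-4/(8 + 3*6²) + 1/(-10 - 41)) = -(-4/(8 + 3*36) + 1/(-51)) = -(-4/(8 + 108) - 1/51) = -(-4/116 - 1/51) = -((1/116)*(-4) - 1/51) = -(-1/29 - 1/51) = -1*(-80/1479) = 80/1479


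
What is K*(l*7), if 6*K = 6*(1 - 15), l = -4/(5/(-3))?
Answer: -1176/5 ≈ -235.20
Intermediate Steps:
l = 12/5 (l = -4/(5*(-⅓)) = -4/(-5/3) = -4*(-⅗) = 12/5 ≈ 2.4000)
K = -14 (K = (6*(1 - 15))/6 = (6*(-14))/6 = (⅙)*(-84) = -14)
K*(l*7) = -168*7/5 = -14*84/5 = -1176/5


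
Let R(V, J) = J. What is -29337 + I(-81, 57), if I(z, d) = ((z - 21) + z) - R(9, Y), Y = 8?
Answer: -29528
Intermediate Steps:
I(z, d) = -29 + 2*z (I(z, d) = ((z - 21) + z) - 1*8 = ((-21 + z) + z) - 8 = (-21 + 2*z) - 8 = -29 + 2*z)
-29337 + I(-81, 57) = -29337 + (-29 + 2*(-81)) = -29337 + (-29 - 162) = -29337 - 191 = -29528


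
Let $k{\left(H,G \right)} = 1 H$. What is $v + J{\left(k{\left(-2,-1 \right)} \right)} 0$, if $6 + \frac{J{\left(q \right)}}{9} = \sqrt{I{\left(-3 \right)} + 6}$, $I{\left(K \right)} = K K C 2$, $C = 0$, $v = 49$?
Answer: $49$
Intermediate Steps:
$k{\left(H,G \right)} = H$
$I{\left(K \right)} = 0$ ($I{\left(K \right)} = K K 0 \cdot 2 = K^{2} \cdot 0 \cdot 2 = 0 \cdot 2 = 0$)
$J{\left(q \right)} = -54 + 9 \sqrt{6}$ ($J{\left(q \right)} = -54 + 9 \sqrt{0 + 6} = -54 + 9 \sqrt{6}$)
$v + J{\left(k{\left(-2,-1 \right)} \right)} 0 = 49 + \left(-54 + 9 \sqrt{6}\right) 0 = 49 + 0 = 49$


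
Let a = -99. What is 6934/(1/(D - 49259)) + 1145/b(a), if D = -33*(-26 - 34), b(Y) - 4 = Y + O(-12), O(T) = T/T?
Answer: -30816264229/94 ≈ -3.2783e+8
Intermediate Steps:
O(T) = 1
b(Y) = 5 + Y (b(Y) = 4 + (Y + 1) = 4 + (1 + Y) = 5 + Y)
D = 1980 (D = -33*(-60) = 1980)
6934/(1/(D - 49259)) + 1145/b(a) = 6934/(1/(1980 - 49259)) + 1145/(5 - 99) = 6934/(1/(-47279)) + 1145/(-94) = 6934/(-1/47279) + 1145*(-1/94) = 6934*(-47279) - 1145/94 = -327832586 - 1145/94 = -30816264229/94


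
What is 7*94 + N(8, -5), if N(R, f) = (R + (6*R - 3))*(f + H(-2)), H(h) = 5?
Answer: 658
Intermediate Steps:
N(R, f) = (-3 + 7*R)*(5 + f) (N(R, f) = (R + (6*R - 3))*(f + 5) = (R + (-3 + 6*R))*(5 + f) = (-3 + 7*R)*(5 + f))
7*94 + N(8, -5) = 7*94 + (-15 - 3*(-5) + 35*8 + 7*8*(-5)) = 658 + (-15 + 15 + 280 - 280) = 658 + 0 = 658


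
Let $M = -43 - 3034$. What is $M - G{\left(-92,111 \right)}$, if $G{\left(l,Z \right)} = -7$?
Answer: $-3070$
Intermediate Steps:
$M = -3077$ ($M = -43 - 3034 = -3077$)
$M - G{\left(-92,111 \right)} = -3077 - -7 = -3077 + 7 = -3070$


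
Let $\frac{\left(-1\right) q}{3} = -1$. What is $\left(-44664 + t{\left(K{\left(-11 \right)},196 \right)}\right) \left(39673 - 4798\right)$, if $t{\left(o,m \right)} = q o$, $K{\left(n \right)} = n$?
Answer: $-1558807875$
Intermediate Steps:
$q = 3$ ($q = \left(-3\right) \left(-1\right) = 3$)
$t{\left(o,m \right)} = 3 o$
$\left(-44664 + t{\left(K{\left(-11 \right)},196 \right)}\right) \left(39673 - 4798\right) = \left(-44664 + 3 \left(-11\right)\right) \left(39673 - 4798\right) = \left(-44664 - 33\right) 34875 = \left(-44697\right) 34875 = -1558807875$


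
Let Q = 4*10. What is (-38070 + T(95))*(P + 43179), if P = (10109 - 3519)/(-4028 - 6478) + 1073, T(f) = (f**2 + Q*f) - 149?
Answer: -5902897794634/5253 ≈ -1.1237e+9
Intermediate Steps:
Q = 40
T(f) = -149 + f**2 + 40*f (T(f) = (f**2 + 40*f) - 149 = -149 + f**2 + 40*f)
P = 5633174/5253 (P = 6590/(-10506) + 1073 = 6590*(-1/10506) + 1073 = -3295/5253 + 1073 = 5633174/5253 ≈ 1072.4)
(-38070 + T(95))*(P + 43179) = (-38070 + (-149 + 95**2 + 40*95))*(5633174/5253 + 43179) = (-38070 + (-149 + 9025 + 3800))*(232452461/5253) = (-38070 + 12676)*(232452461/5253) = -25394*232452461/5253 = -5902897794634/5253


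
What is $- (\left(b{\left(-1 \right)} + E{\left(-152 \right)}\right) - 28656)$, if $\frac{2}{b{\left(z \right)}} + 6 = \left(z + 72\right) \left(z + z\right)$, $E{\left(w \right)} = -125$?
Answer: $\frac{2129795}{74} \approx 28781.0$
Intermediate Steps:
$b{\left(z \right)} = \frac{2}{-6 + 2 z \left(72 + z\right)}$ ($b{\left(z \right)} = \frac{2}{-6 + \left(z + 72\right) \left(z + z\right)} = \frac{2}{-6 + \left(72 + z\right) 2 z} = \frac{2}{-6 + 2 z \left(72 + z\right)}$)
$- (\left(b{\left(-1 \right)} + E{\left(-152 \right)}\right) - 28656) = - (\left(\frac{1}{-3 + \left(-1\right)^{2} + 72 \left(-1\right)} - 125\right) - 28656) = - (\left(\frac{1}{-3 + 1 - 72} - 125\right) - 28656) = - (\left(\frac{1}{-74} - 125\right) - 28656) = - (\left(- \frac{1}{74} - 125\right) - 28656) = - (- \frac{9251}{74} - 28656) = \left(-1\right) \left(- \frac{2129795}{74}\right) = \frac{2129795}{74}$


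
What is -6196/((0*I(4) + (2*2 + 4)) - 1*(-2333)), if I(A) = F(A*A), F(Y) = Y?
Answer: -6196/2341 ≈ -2.6467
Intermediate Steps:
I(A) = A² (I(A) = A*A = A²)
-6196/((0*I(4) + (2*2 + 4)) - 1*(-2333)) = -6196/((0*4² + (2*2 + 4)) - 1*(-2333)) = -6196/((0*16 + (4 + 4)) + 2333) = -6196/((0 + 8) + 2333) = -6196/(8 + 2333) = -6196/2341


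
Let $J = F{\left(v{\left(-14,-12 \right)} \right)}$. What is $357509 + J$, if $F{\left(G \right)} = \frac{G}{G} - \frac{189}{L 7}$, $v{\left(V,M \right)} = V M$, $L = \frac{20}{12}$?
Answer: $\frac{1787469}{5} \approx 3.5749 \cdot 10^{5}$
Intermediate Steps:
$L = \frac{5}{3}$ ($L = 20 \cdot \frac{1}{12} = \frac{5}{3} \approx 1.6667$)
$v{\left(V,M \right)} = M V$
$F{\left(G \right)} = - \frac{76}{5}$ ($F{\left(G \right)} = \frac{G}{G} - \frac{189}{\frac{5}{3} \cdot 7} = 1 - \frac{189}{\frac{35}{3}} = 1 - \frac{81}{5} = - \frac{76}{5}$)
$J = - \frac{76}{5} \approx -15.2$
$357509 + J = 357509 - \frac{76}{5} = \frac{1787469}{5}$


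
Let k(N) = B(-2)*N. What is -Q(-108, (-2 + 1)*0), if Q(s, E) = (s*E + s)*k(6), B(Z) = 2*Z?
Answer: -2592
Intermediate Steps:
k(N) = -4*N (k(N) = (2*(-2))*N = -4*N)
Q(s, E) = -24*s - 24*E*s (Q(s, E) = (s*E + s)*(-4*6) = (E*s + s)*(-24) = (s + E*s)*(-24) = -24*s - 24*E*s)
-Q(-108, (-2 + 1)*0) = -(-24)*(-108)*(1 + (-2 + 1)*0) = -(-24)*(-108)*(1 - 1*0) = -(-24)*(-108)*(1 + 0) = -(-24)*(-108) = -1*2592 = -2592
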